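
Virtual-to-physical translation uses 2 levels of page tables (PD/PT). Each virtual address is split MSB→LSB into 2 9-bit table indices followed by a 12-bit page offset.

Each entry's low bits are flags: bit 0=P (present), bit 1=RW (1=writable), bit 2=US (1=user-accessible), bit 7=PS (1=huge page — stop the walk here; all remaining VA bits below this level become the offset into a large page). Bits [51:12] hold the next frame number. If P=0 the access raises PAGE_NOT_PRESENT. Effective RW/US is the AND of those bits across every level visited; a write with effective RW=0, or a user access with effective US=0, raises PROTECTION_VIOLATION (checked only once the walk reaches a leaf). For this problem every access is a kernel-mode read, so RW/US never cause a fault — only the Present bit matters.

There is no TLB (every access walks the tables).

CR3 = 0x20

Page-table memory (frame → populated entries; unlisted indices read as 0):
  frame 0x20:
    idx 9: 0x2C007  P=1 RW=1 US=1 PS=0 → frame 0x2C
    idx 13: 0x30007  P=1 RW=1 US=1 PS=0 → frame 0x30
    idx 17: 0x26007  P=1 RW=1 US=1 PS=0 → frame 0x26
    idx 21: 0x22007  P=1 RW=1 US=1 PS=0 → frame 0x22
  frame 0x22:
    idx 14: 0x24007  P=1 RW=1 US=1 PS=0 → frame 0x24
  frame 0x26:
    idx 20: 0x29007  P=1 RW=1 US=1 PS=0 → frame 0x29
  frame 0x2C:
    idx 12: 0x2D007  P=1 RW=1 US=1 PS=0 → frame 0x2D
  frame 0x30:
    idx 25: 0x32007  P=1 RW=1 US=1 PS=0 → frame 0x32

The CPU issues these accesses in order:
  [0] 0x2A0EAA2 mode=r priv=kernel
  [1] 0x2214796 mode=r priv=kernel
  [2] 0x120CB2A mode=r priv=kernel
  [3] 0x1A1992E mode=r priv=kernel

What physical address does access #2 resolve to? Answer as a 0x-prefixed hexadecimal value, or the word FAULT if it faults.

Trace:
#0 VA=0x2A0EAA2 (r,kernel):
  [0] read 0x20 idx=21: raw=0x22007 flags P=1 W=1 U=1 S=0
  [1] read 0x22 idx=14: raw=0x24007 flags P=1 W=1 U=1 S=0
  ⇒ phys 0x24AA2  [2 reads]
#1 VA=0x2214796 (r,kernel):
  [0] read 0x20 idx=17: raw=0x26007 flags P=1 W=1 U=1 S=0
  [1] read 0x26 idx=20: raw=0x29007 flags P=1 W=1 U=1 S=0
  ⇒ phys 0x29796  [2 reads]
#2 VA=0x120CB2A (r,kernel):
  [0] read 0x20 idx=9: raw=0x2C007 flags P=1 W=1 U=1 S=0
  [1] read 0x2C idx=12: raw=0x2D007 flags P=1 W=1 U=1 S=0
  ⇒ phys 0x2DB2A  [2 reads]
#3 VA=0x1A1992E (r,kernel):
  [0] read 0x20 idx=13: raw=0x30007 flags P=1 W=1 U=1 S=0
  [1] read 0x30 idx=25: raw=0x32007 flags P=1 W=1 U=1 S=0
  ⇒ phys 0x3292E  [2 reads]

Access #2 PA: 0x2DB2A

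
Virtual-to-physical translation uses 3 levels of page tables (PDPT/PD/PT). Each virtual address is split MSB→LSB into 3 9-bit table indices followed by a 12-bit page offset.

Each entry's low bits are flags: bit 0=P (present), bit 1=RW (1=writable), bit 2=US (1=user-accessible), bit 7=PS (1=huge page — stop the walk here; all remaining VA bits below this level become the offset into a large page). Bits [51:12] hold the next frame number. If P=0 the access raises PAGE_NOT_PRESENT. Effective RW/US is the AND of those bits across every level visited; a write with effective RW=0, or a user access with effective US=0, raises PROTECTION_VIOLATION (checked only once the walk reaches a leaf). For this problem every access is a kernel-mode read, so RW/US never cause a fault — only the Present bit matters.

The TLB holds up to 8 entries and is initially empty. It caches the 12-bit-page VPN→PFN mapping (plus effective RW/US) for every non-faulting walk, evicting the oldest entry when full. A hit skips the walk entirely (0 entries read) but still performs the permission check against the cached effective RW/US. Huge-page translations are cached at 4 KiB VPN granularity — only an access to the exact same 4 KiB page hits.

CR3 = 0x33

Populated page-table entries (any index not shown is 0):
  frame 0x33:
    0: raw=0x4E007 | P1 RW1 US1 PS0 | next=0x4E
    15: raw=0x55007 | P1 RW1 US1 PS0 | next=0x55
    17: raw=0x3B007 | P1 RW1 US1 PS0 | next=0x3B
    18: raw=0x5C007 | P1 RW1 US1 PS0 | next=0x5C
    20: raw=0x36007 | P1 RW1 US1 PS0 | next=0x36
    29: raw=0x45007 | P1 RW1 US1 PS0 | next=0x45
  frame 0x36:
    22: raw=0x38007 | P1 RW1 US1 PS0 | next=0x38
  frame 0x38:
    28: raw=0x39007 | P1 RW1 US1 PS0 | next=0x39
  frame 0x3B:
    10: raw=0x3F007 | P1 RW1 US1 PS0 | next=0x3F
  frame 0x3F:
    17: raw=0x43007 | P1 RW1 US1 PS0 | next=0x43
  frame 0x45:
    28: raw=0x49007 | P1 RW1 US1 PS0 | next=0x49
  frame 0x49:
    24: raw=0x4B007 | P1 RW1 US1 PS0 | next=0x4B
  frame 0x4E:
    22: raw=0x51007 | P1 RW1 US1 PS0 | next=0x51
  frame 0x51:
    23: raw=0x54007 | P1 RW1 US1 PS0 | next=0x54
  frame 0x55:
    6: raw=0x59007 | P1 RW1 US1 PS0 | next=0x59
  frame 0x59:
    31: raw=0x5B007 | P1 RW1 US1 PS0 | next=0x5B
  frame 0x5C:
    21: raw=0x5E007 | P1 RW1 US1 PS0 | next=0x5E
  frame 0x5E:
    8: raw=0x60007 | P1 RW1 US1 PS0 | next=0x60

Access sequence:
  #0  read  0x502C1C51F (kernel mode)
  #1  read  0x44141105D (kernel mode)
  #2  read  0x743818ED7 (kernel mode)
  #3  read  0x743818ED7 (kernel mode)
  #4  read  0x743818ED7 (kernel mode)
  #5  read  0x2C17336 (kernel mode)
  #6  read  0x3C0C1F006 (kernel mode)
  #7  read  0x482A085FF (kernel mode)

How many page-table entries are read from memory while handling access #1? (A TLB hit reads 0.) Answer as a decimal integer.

Trace:
#0 VA=0x502C1C51F (r,kernel):
  [0] read 0x33 idx=20: raw=0x36007 flags P=1 W=1 U=1 S=0
  [1] read 0x36 idx=22: raw=0x38007 flags P=1 W=1 U=1 S=0
  [2] read 0x38 idx=28: raw=0x39007 flags P=1 W=1 U=1 S=0
  ✓ 0x3951F  — 3 lookups
#1 VA=0x44141105D (r,kernel):
  [0] read 0x33 idx=17: raw=0x3B007 flags P=1 W=1 U=1 S=0
  [1] read 0x3B idx=10: raw=0x3F007 flags P=1 W=1 U=1 S=0
  [2] read 0x3F idx=17: raw=0x43007 flags P=1 W=1 U=1 S=0
  ✓ 0x4305D  — 3 lookups
#2 VA=0x743818ED7 (r,kernel):
  [0] read 0x33 idx=29: raw=0x45007 flags P=1 W=1 U=1 S=0
  [1] read 0x45 idx=28: raw=0x49007 flags P=1 W=1 U=1 S=0
  [2] read 0x49 idx=24: raw=0x4B007 flags P=1 W=1 U=1 S=0
  ✓ 0x4BED7  — 3 lookups
#3 VA=0x743818ED7 (r,kernel):
  TLB hit vpn=0x743818 → PA=0x4BED7
#4 VA=0x743818ED7 (r,kernel):
  TLB hit vpn=0x743818 → PA=0x4BED7
#5 VA=0x2C17336 (r,kernel):
  [0] read 0x33 idx=0: raw=0x4E007 flags P=1 W=1 U=1 S=0
  [1] read 0x4E idx=22: raw=0x51007 flags P=1 W=1 U=1 S=0
  [2] read 0x51 idx=23: raw=0x54007 flags P=1 W=1 U=1 S=0
  ✓ 0x54336  — 3 lookups
#6 VA=0x3C0C1F006 (r,kernel):
  [0] read 0x33 idx=15: raw=0x55007 flags P=1 W=1 U=1 S=0
  [1] read 0x55 idx=6: raw=0x59007 flags P=1 W=1 U=1 S=0
  [2] read 0x59 idx=31: raw=0x5B007 flags P=1 W=1 U=1 S=0
  ✓ 0x5B006  — 3 lookups
#7 VA=0x482A085FF (r,kernel):
  [0] read 0x33 idx=18: raw=0x5C007 flags P=1 W=1 U=1 S=0
  [1] read 0x5C idx=21: raw=0x5E007 flags P=1 W=1 U=1 S=0
  [2] read 0x5E idx=8: raw=0x60007 flags P=1 W=1 U=1 S=0
  ✓ 0x605FF  — 3 lookups

Entries read for #1: 3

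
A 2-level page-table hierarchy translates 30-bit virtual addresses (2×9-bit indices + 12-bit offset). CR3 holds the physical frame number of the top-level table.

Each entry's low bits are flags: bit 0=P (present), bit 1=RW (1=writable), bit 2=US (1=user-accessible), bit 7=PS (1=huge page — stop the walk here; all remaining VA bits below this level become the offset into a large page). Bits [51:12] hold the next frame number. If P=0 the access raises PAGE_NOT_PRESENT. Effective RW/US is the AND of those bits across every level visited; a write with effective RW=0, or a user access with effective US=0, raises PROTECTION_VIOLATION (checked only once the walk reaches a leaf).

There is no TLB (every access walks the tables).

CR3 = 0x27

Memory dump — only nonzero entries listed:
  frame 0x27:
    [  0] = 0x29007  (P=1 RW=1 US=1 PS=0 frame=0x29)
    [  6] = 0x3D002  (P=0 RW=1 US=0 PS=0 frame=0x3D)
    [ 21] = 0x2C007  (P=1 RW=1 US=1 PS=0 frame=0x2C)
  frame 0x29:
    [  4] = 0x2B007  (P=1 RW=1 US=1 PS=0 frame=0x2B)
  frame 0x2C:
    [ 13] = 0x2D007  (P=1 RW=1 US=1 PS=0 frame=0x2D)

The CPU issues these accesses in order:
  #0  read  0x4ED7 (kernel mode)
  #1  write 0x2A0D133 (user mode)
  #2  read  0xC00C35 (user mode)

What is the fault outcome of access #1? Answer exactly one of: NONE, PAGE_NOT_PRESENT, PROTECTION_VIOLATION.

Walk each access:
#0 VA=0x4ED7 (r,kernel):
  lvl0: tbl 0x27, slot 0 ⇒ 0x29007 (P1/RW1/US1/PS0)
  lvl1: tbl 0x29, slot 4 ⇒ 0x2B007 (P1/RW1/US1/PS0)
  ⇒ phys 0x2BED7  [2 reads]
#1 VA=0x2A0D133 (w,user):
  lvl0: tbl 0x27, slot 21 ⇒ 0x2C007 (P1/RW1/US1/PS0)
  lvl1: tbl 0x2C, slot 13 ⇒ 0x2D007 (P1/RW1/US1/PS0)
  ⇒ phys 0x2D133  [2 reads]
#2 VA=0xC00C35 (r,user):
  lvl0: tbl 0x27, slot 6 ⇒ 0x3D002 (P0/RW1/US0/PS0)
  ✗ PAGE_NOT_PRESENT  [1 reads]

Access #1 fault: NONE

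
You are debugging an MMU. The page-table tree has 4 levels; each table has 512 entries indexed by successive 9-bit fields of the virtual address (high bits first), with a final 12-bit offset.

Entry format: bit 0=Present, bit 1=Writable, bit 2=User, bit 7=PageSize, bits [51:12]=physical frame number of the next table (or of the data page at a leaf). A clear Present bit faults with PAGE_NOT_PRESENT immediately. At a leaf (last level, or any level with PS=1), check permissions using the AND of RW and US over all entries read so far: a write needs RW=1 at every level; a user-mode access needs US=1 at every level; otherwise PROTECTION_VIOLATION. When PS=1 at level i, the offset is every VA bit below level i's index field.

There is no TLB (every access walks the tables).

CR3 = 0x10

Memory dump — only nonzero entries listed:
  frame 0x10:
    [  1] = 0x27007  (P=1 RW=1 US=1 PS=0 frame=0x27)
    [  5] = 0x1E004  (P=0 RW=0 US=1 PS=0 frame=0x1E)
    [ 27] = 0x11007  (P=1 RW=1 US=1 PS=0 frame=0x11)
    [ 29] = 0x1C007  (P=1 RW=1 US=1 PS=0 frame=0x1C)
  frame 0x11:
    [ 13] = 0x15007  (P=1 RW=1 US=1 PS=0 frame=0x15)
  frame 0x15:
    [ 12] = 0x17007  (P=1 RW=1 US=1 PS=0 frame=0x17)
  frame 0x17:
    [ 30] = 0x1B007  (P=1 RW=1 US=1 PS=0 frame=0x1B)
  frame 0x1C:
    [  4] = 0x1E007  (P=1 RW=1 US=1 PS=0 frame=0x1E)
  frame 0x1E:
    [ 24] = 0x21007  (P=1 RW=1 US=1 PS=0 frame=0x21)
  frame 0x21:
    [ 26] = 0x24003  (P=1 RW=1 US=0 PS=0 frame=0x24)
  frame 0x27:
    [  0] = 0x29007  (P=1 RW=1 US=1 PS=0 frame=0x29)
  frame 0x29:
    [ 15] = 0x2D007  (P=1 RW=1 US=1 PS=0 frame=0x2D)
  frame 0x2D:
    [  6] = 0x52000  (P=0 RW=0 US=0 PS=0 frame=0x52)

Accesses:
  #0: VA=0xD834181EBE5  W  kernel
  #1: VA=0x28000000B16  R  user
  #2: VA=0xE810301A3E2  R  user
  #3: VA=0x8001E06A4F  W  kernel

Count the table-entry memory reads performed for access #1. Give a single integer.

Walk each access:
#0 VA=0xD834181EBE5 (w,kernel):
  [0] read 0x10 idx=27: raw=0x11007 flags P=1 W=1 U=1 S=0
  [1] read 0x11 idx=13: raw=0x15007 flags P=1 W=1 U=1 S=0
  [2] read 0x15 idx=12: raw=0x17007 flags P=1 W=1 U=1 S=0
  [3] read 0x17 idx=30: raw=0x1B007 flags P=1 W=1 U=1 S=0
  ✓ 0x1BBE5  — 4 lookups
#1 VA=0x28000000B16 (r,user):
  [0] read 0x10 idx=5: raw=0x1E004 flags P=0 W=0 U=1 S=0
  ⇒ fault: PAGE_NOT_PRESENT  — 1 lookups
#2 VA=0xE810301A3E2 (r,user):
  [0] read 0x10 idx=29: raw=0x1C007 flags P=1 W=1 U=1 S=0
  [1] read 0x1C idx=4: raw=0x1E007 flags P=1 W=1 U=1 S=0
  [2] read 0x1E idx=24: raw=0x21007 flags P=1 W=1 U=1 S=0
  [3] read 0x21 idx=26: raw=0x24003 flags P=1 W=1 U=0 S=0
  ⇒ fault: PROTECTION_VIOLATION  — 4 lookups
#3 VA=0x8001E06A4F (w,kernel):
  [0] read 0x10 idx=1: raw=0x27007 flags P=1 W=1 U=1 S=0
  [1] read 0x27 idx=0: raw=0x29007 flags P=1 W=1 U=1 S=0
  [2] read 0x29 idx=15: raw=0x2D007 flags P=1 W=1 U=1 S=0
  [3] read 0x2D idx=6: raw=0x52000 flags P=0 W=0 U=0 S=0
  ⇒ fault: PAGE_NOT_PRESENT  — 4 lookups

Entries read for #1: 1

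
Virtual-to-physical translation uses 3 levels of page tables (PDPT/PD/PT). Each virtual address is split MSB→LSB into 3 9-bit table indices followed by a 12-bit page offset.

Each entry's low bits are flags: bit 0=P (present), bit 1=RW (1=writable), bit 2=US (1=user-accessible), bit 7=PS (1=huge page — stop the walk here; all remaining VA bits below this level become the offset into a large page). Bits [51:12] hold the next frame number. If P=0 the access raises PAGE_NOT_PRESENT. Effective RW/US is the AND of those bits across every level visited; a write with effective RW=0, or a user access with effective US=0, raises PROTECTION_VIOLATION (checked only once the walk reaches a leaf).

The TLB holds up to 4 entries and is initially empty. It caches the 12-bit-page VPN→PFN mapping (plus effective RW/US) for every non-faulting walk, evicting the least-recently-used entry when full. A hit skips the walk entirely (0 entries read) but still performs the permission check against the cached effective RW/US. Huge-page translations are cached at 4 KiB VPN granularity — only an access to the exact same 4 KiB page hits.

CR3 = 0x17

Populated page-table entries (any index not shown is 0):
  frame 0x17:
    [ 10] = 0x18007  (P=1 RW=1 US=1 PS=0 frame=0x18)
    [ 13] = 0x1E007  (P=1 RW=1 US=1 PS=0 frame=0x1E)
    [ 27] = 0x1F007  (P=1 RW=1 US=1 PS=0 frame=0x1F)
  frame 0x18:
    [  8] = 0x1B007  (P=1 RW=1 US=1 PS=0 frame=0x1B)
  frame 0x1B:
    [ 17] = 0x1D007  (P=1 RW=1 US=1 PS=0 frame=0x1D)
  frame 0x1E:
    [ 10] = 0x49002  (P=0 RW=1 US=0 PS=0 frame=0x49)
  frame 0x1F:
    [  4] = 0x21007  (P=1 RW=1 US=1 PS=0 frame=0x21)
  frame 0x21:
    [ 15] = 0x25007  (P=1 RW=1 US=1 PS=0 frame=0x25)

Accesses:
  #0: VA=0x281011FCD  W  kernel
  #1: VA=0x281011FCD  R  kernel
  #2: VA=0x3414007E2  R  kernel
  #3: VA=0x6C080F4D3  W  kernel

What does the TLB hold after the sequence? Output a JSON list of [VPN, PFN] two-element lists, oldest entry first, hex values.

Per-access translation:
#0 VA=0x281011FCD (w,kernel):
  [0] read 0x17 idx=10: raw=0x18007 flags P=1 W=1 U=1 S=0
  [1] read 0x18 idx=8: raw=0x1B007 flags P=1 W=1 U=1 S=0
  [2] read 0x1B idx=17: raw=0x1D007 flags P=1 W=1 U=1 S=0
  ✓ 0x1DFCD  — 3 lookups
#1 VA=0x281011FCD (r,kernel):
  TLB hit vpn=0x281011 → PA=0x1DFCD
#2 VA=0x3414007E2 (r,kernel):
  [0] read 0x17 idx=13: raw=0x1E007 flags P=1 W=1 U=1 S=0
  [1] read 0x1E idx=10: raw=0x49002 flags P=0 W=1 U=0 S=0
  → PAGE_NOT_PRESENT  (2 entries read)
#3 VA=0x6C080F4D3 (w,kernel):
  [0] read 0x17 idx=27: raw=0x1F007 flags P=1 W=1 U=1 S=0
  [1] read 0x1F idx=4: raw=0x21007 flags P=1 W=1 U=1 S=0
  [2] read 0x21 idx=15: raw=0x25007 flags P=1 W=1 U=1 S=0
  ✓ 0x254D3  — 3 lookups

TLB: [["0x281011", "0x1D"], ["0x6C080F", "0x25"]]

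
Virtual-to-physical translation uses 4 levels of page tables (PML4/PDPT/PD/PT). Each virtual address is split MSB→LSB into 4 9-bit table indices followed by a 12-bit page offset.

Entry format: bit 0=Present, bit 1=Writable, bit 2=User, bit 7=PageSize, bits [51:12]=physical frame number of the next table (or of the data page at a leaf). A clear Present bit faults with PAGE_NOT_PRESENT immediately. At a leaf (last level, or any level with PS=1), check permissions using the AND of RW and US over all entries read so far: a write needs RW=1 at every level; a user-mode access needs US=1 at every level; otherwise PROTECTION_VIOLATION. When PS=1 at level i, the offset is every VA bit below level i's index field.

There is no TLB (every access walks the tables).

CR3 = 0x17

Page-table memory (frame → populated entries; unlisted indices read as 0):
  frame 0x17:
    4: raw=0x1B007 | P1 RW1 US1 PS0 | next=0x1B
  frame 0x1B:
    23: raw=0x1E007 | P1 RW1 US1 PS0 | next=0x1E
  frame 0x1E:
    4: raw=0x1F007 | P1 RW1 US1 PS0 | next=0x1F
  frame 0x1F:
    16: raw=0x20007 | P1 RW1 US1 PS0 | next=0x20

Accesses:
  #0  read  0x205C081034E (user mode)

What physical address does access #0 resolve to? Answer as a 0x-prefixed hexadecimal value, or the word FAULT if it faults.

Walk each access:
#0 VA=0x205C081034E (r,user):
  L0: frame=0x17 idx=4 entry=0x1B007 [P=1 RW=1 US=1 PS=0]
  L1: frame=0x1B idx=23 entry=0x1E007 [P=1 RW=1 US=1 PS=0]
  L2: frame=0x1E idx=4 entry=0x1F007 [P=1 RW=1 US=1 PS=0]
  L3: frame=0x1F idx=16 entry=0x20007 [P=1 RW=1 US=1 PS=0]
  ⇒ phys 0x2034E  [4 reads]

Access #0 PA: 0x2034E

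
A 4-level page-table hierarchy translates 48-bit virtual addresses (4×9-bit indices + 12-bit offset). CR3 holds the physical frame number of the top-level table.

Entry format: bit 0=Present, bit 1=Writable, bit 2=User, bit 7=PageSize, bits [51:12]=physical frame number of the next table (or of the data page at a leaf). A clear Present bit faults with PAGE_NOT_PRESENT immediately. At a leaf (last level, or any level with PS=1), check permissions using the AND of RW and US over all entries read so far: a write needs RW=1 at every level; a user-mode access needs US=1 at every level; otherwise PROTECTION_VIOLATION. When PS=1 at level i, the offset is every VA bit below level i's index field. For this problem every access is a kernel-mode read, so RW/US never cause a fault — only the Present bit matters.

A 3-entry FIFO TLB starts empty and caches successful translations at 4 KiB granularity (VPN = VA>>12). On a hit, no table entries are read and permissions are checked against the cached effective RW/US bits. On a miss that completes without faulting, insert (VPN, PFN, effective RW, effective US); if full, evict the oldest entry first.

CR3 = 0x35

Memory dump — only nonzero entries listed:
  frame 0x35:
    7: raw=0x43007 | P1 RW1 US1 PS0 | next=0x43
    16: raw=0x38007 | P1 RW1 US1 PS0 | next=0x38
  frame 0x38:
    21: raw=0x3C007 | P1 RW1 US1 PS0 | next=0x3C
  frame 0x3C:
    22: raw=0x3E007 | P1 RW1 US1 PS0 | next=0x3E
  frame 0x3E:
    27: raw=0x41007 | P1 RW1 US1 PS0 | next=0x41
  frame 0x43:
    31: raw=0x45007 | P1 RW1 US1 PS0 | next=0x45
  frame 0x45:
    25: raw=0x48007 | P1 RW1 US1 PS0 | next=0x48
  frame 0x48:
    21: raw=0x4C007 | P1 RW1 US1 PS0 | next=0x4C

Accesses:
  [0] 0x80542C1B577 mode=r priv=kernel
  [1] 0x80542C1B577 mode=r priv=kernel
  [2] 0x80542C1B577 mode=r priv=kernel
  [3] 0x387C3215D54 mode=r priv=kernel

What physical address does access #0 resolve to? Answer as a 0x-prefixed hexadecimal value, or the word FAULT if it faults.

Trace:
#0 VA=0x80542C1B577 (r,kernel):
  L0 @0x35[16] → 0x38007  P=1,RW=1,US=1,PS=0
  L1 @0x38[21] → 0x3C007  P=1,RW=1,US=1,PS=0
  L2 @0x3C[22] → 0x3E007  P=1,RW=1,US=1,PS=0
  L3 @0x3E[27] → 0x41007  P=1,RW=1,US=1,PS=0
  → PA=0x41577  (4 entries read)
#1 VA=0x80542C1B577 (r,kernel):
  TLB hit vpn=0x80542C1B → PA=0x41577
#2 VA=0x80542C1B577 (r,kernel):
  TLB hit vpn=0x80542C1B → PA=0x41577
#3 VA=0x387C3215D54 (r,kernel):
  L0 @0x35[7] → 0x43007  P=1,RW=1,US=1,PS=0
  L1 @0x43[31] → 0x45007  P=1,RW=1,US=1,PS=0
  L2 @0x45[25] → 0x48007  P=1,RW=1,US=1,PS=0
  L3 @0x48[21] → 0x4C007  P=1,RW=1,US=1,PS=0
  → PA=0x4CD54  (4 entries read)

Access #0 PA: 0x41577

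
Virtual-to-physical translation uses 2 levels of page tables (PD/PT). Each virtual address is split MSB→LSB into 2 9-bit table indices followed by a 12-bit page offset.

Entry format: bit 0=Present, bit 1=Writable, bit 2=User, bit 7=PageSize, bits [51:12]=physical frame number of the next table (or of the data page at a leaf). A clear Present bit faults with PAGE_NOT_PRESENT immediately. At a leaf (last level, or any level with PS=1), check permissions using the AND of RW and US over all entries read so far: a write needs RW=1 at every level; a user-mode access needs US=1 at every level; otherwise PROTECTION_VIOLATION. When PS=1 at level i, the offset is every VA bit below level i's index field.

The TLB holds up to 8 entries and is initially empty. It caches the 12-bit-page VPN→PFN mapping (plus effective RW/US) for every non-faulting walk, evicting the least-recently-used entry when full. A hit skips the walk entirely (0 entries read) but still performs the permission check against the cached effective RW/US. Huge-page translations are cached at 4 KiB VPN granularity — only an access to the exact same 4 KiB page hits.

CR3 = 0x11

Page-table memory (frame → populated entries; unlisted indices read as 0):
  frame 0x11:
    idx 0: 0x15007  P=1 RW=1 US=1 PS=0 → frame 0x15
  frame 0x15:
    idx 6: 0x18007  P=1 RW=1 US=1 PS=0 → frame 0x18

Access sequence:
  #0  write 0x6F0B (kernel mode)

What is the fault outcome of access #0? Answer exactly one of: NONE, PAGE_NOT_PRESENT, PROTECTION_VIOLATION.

Walk each access:
#0 VA=0x6F0B (w,kernel):
  lvl0: tbl 0x11, slot 0 ⇒ 0x15007 (P1/RW1/US1/PS0)
  lvl1: tbl 0x15, slot 6 ⇒ 0x18007 (P1/RW1/US1/PS0)
  ✓ 0x18F0B  — 2 lookups

Access #0 fault: NONE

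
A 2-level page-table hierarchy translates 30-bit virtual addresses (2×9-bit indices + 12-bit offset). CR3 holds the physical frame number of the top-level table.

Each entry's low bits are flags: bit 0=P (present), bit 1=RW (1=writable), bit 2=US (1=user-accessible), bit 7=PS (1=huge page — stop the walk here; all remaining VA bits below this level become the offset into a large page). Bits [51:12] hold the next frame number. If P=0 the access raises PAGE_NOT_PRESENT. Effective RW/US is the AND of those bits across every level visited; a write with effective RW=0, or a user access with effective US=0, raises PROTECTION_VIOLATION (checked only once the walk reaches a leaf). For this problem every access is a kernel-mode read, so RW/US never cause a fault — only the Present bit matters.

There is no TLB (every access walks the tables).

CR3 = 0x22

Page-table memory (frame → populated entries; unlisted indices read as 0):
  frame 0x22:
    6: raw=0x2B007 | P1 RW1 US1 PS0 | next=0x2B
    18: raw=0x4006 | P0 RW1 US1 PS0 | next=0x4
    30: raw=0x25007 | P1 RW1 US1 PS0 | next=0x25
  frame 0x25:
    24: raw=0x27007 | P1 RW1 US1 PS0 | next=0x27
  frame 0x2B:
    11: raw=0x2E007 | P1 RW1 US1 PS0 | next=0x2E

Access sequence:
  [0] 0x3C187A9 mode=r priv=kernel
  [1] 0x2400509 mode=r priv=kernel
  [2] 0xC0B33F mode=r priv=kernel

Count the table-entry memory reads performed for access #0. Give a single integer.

Walk each access:
#0 VA=0x3C187A9 (r,kernel):
  lvl0: tbl 0x22, slot 30 ⇒ 0x25007 (P1/RW1/US1/PS0)
  lvl1: tbl 0x25, slot 24 ⇒ 0x27007 (P1/RW1/US1/PS0)
  ✓ 0x277A9  — 2 lookups
#1 VA=0x2400509 (r,kernel):
  lvl0: tbl 0x22, slot 18 ⇒ 0x4006 (P0/RW1/US1/PS0)
  ✗ PAGE_NOT_PRESENT  [1 reads]
#2 VA=0xC0B33F (r,kernel):
  lvl0: tbl 0x22, slot 6 ⇒ 0x2B007 (P1/RW1/US1/PS0)
  lvl1: tbl 0x2B, slot 11 ⇒ 0x2E007 (P1/RW1/US1/PS0)
  ✓ 0x2E33F  — 2 lookups

Entries read for #0: 2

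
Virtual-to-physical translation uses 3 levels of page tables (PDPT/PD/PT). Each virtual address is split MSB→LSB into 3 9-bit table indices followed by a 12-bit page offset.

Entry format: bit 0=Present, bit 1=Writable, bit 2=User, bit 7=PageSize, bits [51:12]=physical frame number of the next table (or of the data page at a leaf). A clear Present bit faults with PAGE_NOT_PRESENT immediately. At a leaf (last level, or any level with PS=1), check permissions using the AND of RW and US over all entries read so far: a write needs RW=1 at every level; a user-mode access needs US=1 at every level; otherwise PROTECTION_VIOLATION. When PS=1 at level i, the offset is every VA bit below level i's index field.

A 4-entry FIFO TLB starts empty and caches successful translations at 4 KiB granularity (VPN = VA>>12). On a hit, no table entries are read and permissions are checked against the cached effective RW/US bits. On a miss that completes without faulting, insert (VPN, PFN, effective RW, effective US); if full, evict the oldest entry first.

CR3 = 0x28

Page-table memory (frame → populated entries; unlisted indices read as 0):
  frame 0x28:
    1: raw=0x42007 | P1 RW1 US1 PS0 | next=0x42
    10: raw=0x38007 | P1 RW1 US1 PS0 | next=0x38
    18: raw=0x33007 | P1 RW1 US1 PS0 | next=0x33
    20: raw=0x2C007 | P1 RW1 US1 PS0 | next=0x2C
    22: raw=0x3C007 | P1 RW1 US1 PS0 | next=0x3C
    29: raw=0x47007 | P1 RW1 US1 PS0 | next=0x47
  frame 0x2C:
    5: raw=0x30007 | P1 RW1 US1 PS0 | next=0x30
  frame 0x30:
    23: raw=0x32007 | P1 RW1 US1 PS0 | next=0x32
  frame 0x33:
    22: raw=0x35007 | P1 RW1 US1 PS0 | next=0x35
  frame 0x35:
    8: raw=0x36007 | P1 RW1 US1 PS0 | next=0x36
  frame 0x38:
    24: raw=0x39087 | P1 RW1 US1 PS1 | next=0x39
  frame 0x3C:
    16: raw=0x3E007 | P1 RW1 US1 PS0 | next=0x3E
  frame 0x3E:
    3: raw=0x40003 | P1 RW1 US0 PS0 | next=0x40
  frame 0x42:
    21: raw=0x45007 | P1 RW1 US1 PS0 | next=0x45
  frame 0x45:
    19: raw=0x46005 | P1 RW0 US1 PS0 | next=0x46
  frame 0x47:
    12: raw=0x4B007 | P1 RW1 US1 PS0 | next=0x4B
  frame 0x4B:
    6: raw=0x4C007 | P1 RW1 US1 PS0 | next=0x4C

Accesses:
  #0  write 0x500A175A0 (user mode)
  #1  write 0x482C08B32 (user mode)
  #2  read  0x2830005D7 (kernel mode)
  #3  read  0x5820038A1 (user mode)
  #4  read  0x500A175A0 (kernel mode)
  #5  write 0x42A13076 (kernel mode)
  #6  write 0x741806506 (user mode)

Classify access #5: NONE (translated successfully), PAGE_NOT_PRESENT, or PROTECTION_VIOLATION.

Walk each access:
#0 VA=0x500A175A0 (w,user):
  lvl0: tbl 0x28, slot 20 ⇒ 0x2C007 (P1/RW1/US1/PS0)
  lvl1: tbl 0x2C, slot 5 ⇒ 0x30007 (P1/RW1/US1/PS0)
  lvl2: tbl 0x30, slot 23 ⇒ 0x32007 (P1/RW1/US1/PS0)
  ⇒ phys 0x325A0  [3 reads]
#1 VA=0x482C08B32 (w,user):
  lvl0: tbl 0x28, slot 18 ⇒ 0x33007 (P1/RW1/US1/PS0)
  lvl1: tbl 0x33, slot 22 ⇒ 0x35007 (P1/RW1/US1/PS0)
  lvl2: tbl 0x35, slot 8 ⇒ 0x36007 (P1/RW1/US1/PS0)
  ⇒ phys 0x36B32  [3 reads]
#2 VA=0x2830005D7 (r,kernel):
  lvl0: tbl 0x28, slot 10 ⇒ 0x38007 (P1/RW1/US1/PS0)
  lvl1: tbl 0x38, slot 24 ⇒ 0x39087 (P1/RW1/US1/PS1)
  ⇒ phys 0x395D7 (huge @L1)  [2 reads]
#3 VA=0x5820038A1 (r,user):
  lvl0: tbl 0x28, slot 22 ⇒ 0x3C007 (P1/RW1/US1/PS0)
  lvl1: tbl 0x3C, slot 16 ⇒ 0x3E007 (P1/RW1/US1/PS0)
  lvl2: tbl 0x3E, slot 3 ⇒ 0x40003 (P1/RW1/US0/PS0)
  → PROTECTION_VIOLATION  (3 entries read)
#4 VA=0x500A175A0 (r,kernel):
  TLB hit vpn=0x500A17 → PA=0x325A0
#5 VA=0x42A13076 (w,kernel):
  lvl0: tbl 0x28, slot 1 ⇒ 0x42007 (P1/RW1/US1/PS0)
  lvl1: tbl 0x42, slot 21 ⇒ 0x45007 (P1/RW1/US1/PS0)
  lvl2: tbl 0x45, slot 19 ⇒ 0x46005 (P1/RW0/US1/PS0)
  → PROTECTION_VIOLATION  (3 entries read)
#6 VA=0x741806506 (w,user):
  lvl0: tbl 0x28, slot 29 ⇒ 0x47007 (P1/RW1/US1/PS0)
  lvl1: tbl 0x47, slot 12 ⇒ 0x4B007 (P1/RW1/US1/PS0)
  lvl2: tbl 0x4B, slot 6 ⇒ 0x4C007 (P1/RW1/US1/PS0)
  ⇒ phys 0x4C506  [3 reads]

Access #5 fault: PROTECTION_VIOLATION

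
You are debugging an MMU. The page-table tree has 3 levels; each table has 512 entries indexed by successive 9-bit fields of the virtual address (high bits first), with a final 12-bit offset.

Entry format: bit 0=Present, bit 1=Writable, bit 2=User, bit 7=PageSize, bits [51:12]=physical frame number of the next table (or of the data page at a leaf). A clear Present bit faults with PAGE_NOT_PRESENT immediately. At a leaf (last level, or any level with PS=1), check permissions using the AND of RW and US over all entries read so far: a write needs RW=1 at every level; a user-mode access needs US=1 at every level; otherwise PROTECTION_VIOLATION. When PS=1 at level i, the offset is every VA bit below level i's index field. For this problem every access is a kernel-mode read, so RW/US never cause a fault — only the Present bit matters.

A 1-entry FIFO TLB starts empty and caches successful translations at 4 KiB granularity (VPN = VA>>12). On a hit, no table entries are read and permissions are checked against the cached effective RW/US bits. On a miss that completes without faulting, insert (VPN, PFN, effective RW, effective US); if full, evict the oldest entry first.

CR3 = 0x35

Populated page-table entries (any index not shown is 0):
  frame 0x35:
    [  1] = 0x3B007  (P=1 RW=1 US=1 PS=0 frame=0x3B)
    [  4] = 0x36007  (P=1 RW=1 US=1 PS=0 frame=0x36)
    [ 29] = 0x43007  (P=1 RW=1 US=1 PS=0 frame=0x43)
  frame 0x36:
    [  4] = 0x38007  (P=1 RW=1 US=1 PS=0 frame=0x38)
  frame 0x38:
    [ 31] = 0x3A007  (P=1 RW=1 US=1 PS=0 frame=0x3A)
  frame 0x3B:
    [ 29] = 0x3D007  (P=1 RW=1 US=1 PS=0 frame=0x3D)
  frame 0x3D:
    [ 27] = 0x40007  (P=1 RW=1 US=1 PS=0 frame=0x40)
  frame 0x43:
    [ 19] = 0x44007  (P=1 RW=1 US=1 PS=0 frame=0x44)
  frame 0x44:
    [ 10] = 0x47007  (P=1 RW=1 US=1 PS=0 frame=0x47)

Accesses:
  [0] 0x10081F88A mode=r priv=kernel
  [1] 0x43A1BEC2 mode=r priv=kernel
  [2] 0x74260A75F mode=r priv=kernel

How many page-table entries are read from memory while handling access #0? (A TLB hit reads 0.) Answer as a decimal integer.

Walk each access:
#0 VA=0x10081F88A (r,kernel):
  L0: frame=0x35 idx=4 entry=0x36007 [P=1 RW=1 US=1 PS=0]
  L1: frame=0x36 idx=4 entry=0x38007 [P=1 RW=1 US=1 PS=0]
  L2: frame=0x38 idx=31 entry=0x3A007 [P=1 RW=1 US=1 PS=0]
  ⇒ phys 0x3A88A  [3 reads]
#1 VA=0x43A1BEC2 (r,kernel):
  L0: frame=0x35 idx=1 entry=0x3B007 [P=1 RW=1 US=1 PS=0]
  L1: frame=0x3B idx=29 entry=0x3D007 [P=1 RW=1 US=1 PS=0]
  L2: frame=0x3D idx=27 entry=0x40007 [P=1 RW=1 US=1 PS=0]
  ⇒ phys 0x40EC2  [3 reads]
#2 VA=0x74260A75F (r,kernel):
  L0: frame=0x35 idx=29 entry=0x43007 [P=1 RW=1 US=1 PS=0]
  L1: frame=0x43 idx=19 entry=0x44007 [P=1 RW=1 US=1 PS=0]
  L2: frame=0x44 idx=10 entry=0x47007 [P=1 RW=1 US=1 PS=0]
  ⇒ phys 0x4775F  [3 reads]

Entries read for #0: 3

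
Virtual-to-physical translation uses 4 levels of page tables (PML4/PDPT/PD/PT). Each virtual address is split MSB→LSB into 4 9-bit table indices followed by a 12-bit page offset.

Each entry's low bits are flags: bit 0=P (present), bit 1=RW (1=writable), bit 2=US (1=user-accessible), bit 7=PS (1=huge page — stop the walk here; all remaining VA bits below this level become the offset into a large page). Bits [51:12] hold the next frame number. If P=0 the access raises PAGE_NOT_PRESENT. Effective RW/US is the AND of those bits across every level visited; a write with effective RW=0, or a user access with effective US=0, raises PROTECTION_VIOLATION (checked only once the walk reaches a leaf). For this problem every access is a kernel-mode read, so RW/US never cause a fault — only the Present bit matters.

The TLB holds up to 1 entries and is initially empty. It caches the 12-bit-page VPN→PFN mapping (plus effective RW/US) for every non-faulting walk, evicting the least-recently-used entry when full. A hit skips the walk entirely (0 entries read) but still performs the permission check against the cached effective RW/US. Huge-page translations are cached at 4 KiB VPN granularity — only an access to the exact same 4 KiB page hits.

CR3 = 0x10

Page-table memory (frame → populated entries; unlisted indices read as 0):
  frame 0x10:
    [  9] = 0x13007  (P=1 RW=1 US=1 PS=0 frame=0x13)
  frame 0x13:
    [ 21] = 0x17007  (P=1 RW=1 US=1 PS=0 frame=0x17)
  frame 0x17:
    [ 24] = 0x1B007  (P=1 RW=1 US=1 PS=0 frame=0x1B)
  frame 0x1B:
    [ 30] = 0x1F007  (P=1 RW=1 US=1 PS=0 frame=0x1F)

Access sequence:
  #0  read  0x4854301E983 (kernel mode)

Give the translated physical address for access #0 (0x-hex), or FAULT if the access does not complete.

Trace:
#0 VA=0x4854301E983 (r,kernel):
  lvl0: tbl 0x10, slot 9 ⇒ 0x13007 (P1/RW1/US1/PS0)
  lvl1: tbl 0x13, slot 21 ⇒ 0x17007 (P1/RW1/US1/PS0)
  lvl2: tbl 0x17, slot 24 ⇒ 0x1B007 (P1/RW1/US1/PS0)
  lvl3: tbl 0x1B, slot 30 ⇒ 0x1F007 (P1/RW1/US1/PS0)
  → PA=0x1F983  (4 entries read)

Access #0 PA: 0x1F983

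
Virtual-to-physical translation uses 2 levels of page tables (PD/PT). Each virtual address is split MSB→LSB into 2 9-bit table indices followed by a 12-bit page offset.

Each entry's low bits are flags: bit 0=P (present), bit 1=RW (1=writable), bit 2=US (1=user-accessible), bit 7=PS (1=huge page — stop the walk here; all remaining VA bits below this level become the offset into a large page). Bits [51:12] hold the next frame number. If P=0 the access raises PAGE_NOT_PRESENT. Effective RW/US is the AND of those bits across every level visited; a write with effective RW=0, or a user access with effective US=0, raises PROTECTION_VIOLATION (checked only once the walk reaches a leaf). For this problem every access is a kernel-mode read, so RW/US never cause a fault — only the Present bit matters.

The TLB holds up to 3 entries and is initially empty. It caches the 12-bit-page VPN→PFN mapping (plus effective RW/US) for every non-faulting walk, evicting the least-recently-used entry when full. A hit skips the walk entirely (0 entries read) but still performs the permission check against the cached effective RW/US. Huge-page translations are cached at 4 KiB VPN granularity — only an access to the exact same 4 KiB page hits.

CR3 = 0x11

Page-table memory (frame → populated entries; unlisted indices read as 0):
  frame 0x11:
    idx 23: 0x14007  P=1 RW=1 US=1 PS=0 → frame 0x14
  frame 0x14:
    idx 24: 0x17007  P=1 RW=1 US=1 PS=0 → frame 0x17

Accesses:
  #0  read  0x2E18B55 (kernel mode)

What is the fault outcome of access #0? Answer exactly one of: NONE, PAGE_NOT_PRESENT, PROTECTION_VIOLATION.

Trace:
#0 VA=0x2E18B55 (r,kernel):
  L0 @0x11[23] → 0x14007  P=1,RW=1,US=1,PS=0
  L1 @0x14[24] → 0x17007  P=1,RW=1,US=1,PS=0
  → PA=0x17B55  (2 entries read)

Access #0 fault: NONE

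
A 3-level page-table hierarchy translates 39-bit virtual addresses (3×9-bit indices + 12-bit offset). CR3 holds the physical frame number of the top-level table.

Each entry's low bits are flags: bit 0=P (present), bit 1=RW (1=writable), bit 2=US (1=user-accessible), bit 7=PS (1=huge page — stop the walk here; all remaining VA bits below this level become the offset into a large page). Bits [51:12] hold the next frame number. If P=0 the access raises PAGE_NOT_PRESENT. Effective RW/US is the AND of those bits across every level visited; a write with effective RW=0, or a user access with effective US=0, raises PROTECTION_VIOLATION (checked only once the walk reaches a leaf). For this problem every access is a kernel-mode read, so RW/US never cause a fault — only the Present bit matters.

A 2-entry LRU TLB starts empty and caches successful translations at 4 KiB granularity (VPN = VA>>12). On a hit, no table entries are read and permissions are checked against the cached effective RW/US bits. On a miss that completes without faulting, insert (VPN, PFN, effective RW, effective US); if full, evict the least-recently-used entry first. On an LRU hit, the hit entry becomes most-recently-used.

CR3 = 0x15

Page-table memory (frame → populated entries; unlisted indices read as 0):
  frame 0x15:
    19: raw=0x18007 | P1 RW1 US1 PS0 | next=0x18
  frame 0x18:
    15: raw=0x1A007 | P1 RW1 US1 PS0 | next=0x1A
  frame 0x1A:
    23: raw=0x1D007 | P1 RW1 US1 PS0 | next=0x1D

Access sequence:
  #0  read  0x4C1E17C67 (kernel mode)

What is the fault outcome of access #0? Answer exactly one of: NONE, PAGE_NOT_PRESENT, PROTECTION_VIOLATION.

Walk each access:
#0 VA=0x4C1E17C67 (r,kernel):
  [0] read 0x15 idx=19: raw=0x18007 flags P=1 W=1 U=1 S=0
  [1] read 0x18 idx=15: raw=0x1A007 flags P=1 W=1 U=1 S=0
  [2] read 0x1A idx=23: raw=0x1D007 flags P=1 W=1 U=1 S=0
  → PA=0x1DC67  (3 entries read)

Access #0 fault: NONE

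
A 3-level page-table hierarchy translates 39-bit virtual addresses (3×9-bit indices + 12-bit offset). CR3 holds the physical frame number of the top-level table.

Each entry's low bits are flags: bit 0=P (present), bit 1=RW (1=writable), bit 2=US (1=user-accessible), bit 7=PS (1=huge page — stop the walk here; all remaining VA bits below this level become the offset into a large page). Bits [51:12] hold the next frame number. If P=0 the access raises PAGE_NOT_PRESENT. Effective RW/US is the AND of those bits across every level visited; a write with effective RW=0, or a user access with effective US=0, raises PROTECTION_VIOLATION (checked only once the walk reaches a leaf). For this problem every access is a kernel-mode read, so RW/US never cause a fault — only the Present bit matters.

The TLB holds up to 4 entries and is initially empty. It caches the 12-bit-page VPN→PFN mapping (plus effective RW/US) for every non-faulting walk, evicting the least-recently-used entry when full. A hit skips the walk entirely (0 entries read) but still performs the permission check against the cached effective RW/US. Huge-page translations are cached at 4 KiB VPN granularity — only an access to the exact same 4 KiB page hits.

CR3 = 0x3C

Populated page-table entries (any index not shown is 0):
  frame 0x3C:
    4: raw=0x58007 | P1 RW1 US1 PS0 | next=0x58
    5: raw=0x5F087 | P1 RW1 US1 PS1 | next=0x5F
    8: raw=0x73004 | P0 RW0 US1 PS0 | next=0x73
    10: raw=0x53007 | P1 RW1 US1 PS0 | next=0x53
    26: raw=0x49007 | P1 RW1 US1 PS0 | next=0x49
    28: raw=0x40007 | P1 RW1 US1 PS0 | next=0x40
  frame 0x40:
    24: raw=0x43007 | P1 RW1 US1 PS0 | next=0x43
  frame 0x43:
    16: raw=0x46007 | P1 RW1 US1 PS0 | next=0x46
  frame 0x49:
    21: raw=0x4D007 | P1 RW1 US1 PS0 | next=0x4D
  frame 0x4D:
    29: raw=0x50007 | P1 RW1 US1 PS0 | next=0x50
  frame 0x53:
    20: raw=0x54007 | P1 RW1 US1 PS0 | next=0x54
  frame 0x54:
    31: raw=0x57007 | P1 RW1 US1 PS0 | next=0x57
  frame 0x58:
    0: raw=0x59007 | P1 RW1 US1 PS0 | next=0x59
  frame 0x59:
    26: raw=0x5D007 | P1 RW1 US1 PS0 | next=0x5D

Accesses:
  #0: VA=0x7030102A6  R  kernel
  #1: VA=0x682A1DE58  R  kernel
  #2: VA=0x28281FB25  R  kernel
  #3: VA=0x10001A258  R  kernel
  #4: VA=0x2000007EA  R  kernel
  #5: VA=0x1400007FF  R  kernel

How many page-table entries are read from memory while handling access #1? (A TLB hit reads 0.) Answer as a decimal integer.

Per-access translation:
#0 VA=0x7030102A6 (r,kernel):
  [0] read 0x3C idx=28: raw=0x40007 flags P=1 W=1 U=1 S=0
  [1] read 0x40 idx=24: raw=0x43007 flags P=1 W=1 U=1 S=0
  [2] read 0x43 idx=16: raw=0x46007 flags P=1 W=1 U=1 S=0
  → PA=0x462A6  (3 entries read)
#1 VA=0x682A1DE58 (r,kernel):
  [0] read 0x3C idx=26: raw=0x49007 flags P=1 W=1 U=1 S=0
  [1] read 0x49 idx=21: raw=0x4D007 flags P=1 W=1 U=1 S=0
  [2] read 0x4D idx=29: raw=0x50007 flags P=1 W=1 U=1 S=0
  → PA=0x50E58  (3 entries read)
#2 VA=0x28281FB25 (r,kernel):
  [0] read 0x3C idx=10: raw=0x53007 flags P=1 W=1 U=1 S=0
  [1] read 0x53 idx=20: raw=0x54007 flags P=1 W=1 U=1 S=0
  [2] read 0x54 idx=31: raw=0x57007 flags P=1 W=1 U=1 S=0
  → PA=0x57B25  (3 entries read)
#3 VA=0x10001A258 (r,kernel):
  [0] read 0x3C idx=4: raw=0x58007 flags P=1 W=1 U=1 S=0
  [1] read 0x58 idx=0: raw=0x59007 flags P=1 W=1 U=1 S=0
  [2] read 0x59 idx=26: raw=0x5D007 flags P=1 W=1 U=1 S=0
  → PA=0x5D258  (3 entries read)
#4 VA=0x2000007EA (r,kernel):
  [0] read 0x3C idx=8: raw=0x73004 flags P=0 W=0 U=1 S=0
  → PAGE_NOT_PRESENT  (1 entries read)
#5 VA=0x1400007FF (r,kernel):
  [0] read 0x3C idx=5: raw=0x5F087 flags P=1 W=1 U=1 S=1
  → PA=0x5F7FF (huge @L0)  (1 entries read)

Entries read for #1: 3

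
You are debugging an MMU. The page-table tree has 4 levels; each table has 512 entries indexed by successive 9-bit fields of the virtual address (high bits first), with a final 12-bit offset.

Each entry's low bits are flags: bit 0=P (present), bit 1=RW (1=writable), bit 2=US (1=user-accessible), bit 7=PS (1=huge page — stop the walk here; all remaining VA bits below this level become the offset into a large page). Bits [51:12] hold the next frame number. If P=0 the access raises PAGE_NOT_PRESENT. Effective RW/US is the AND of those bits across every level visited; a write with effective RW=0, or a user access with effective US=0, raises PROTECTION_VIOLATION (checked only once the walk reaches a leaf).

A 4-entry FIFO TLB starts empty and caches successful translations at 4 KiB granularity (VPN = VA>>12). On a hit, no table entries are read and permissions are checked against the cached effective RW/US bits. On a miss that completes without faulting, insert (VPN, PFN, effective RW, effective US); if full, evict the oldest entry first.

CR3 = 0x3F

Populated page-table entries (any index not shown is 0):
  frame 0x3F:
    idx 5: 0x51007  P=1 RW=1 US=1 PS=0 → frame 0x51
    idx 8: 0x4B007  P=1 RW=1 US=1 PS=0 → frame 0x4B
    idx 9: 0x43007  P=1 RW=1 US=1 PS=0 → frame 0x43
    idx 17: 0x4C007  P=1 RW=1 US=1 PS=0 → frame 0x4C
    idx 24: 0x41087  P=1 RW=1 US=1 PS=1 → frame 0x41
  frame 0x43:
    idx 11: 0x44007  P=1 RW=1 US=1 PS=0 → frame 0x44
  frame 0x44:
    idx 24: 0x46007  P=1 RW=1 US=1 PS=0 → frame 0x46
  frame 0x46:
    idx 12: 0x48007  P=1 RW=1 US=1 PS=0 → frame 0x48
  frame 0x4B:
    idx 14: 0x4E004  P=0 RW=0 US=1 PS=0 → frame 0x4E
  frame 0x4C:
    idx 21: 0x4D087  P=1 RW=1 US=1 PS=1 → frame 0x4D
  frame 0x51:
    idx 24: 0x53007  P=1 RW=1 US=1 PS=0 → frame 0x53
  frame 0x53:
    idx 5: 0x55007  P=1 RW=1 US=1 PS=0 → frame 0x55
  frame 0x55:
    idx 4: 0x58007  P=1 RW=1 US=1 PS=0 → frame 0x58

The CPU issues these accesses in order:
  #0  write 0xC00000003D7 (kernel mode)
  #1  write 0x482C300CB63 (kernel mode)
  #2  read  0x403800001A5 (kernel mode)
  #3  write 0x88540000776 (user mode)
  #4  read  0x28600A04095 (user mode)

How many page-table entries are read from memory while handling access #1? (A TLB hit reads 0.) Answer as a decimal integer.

Trace:
#0 VA=0xC00000003D7 (w,kernel):
  L0 @0x3F[24] → 0x41087  P=1,RW=1,US=1,PS=1
  → PA=0x413D7 (huge @L0)  (1 entries read)
#1 VA=0x482C300CB63 (w,kernel):
  L0 @0x3F[9] → 0x43007  P=1,RW=1,US=1,PS=0
  L1 @0x43[11] → 0x44007  P=1,RW=1,US=1,PS=0
  L2 @0x44[24] → 0x46007  P=1,RW=1,US=1,PS=0
  L3 @0x46[12] → 0x48007  P=1,RW=1,US=1,PS=0
  → PA=0x48B63  (4 entries read)
#2 VA=0x403800001A5 (r,kernel):
  L0 @0x3F[8] → 0x4B007  P=1,RW=1,US=1,PS=0
  L1 @0x4B[14] → 0x4E004  P=0,RW=0,US=1,PS=0
  ✗ PAGE_NOT_PRESENT  [2 reads]
#3 VA=0x88540000776 (w,user):
  L0 @0x3F[17] → 0x4C007  P=1,RW=1,US=1,PS=0
  L1 @0x4C[21] → 0x4D087  P=1,RW=1,US=1,PS=1
  → PA=0x4D776 (huge @L1)  (2 entries read)
#4 VA=0x28600A04095 (r,user):
  L0 @0x3F[5] → 0x51007  P=1,RW=1,US=1,PS=0
  L1 @0x51[24] → 0x53007  P=1,RW=1,US=1,PS=0
  L2 @0x53[5] → 0x55007  P=1,RW=1,US=1,PS=0
  L3 @0x55[4] → 0x58007  P=1,RW=1,US=1,PS=0
  → PA=0x58095  (4 entries read)

Entries read for #1: 4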